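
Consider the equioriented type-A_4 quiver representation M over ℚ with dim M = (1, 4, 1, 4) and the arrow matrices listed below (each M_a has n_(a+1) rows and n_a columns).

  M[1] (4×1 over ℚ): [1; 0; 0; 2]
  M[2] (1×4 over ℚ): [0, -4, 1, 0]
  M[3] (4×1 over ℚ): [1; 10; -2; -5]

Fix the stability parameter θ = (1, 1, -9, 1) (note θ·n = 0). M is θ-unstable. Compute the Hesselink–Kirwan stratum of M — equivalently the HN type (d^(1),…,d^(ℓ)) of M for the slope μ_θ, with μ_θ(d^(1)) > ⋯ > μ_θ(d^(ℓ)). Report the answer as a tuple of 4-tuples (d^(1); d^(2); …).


Via rank(M_{q-1}∘⋯∘M_p): M ≅ I[1,2], I[2,2]^2, I[2,4], I[4,4]^3.
μ_θ-semistable layers: μ^(1)=1; μ^(2)=-4

((1, 3, 0, 4); (0, 1, 1, 0))


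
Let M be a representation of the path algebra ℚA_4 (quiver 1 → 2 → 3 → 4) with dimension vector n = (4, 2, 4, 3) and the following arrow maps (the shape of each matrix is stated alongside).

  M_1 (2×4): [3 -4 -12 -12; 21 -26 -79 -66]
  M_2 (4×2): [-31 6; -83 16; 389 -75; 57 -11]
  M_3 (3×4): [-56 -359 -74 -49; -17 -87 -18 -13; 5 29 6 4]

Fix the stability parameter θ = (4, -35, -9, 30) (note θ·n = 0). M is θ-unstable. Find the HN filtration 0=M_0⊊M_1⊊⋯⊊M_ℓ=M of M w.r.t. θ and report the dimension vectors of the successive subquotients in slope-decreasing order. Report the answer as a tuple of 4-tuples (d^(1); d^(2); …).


Interval decomposition of M: I[1,1]^2, I[1,4]^2, I[3,3], I[3,4].
HN type (ℓ=4): μ^(1)=30; μ^(2)=4; μ^(3)=-9; μ^(4)=-31/2

((0, 0, 0, 3); (2, 0, 0, 0); (0, 0, 4, 0); (2, 2, 0, 0))


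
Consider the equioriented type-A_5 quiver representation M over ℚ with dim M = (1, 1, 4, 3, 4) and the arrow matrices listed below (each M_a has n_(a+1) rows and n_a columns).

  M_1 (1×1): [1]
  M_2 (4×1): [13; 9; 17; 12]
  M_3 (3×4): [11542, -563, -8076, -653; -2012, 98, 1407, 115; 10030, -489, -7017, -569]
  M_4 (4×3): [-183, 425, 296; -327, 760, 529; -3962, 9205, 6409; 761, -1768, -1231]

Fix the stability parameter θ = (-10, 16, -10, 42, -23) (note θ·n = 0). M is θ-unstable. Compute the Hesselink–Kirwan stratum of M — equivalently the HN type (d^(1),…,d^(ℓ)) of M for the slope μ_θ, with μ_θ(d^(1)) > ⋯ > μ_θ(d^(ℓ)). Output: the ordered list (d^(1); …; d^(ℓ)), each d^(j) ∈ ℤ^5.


Interval decomposition of M: I[1,5], I[3,3], I[3,4], I[3,5], I[5,5]^2.
HN type (ℓ=5): μ^(1)=42; μ^(2)=19/2; μ^(3)=3; μ^(4)=-10; μ^(5)=-23

((0, 0, 0, 1, 0); (0, 0, 0, 2, 2); (0, 1, 1, 0, 0); (1, 0, 3, 0, 0); (0, 0, 0, 0, 2))


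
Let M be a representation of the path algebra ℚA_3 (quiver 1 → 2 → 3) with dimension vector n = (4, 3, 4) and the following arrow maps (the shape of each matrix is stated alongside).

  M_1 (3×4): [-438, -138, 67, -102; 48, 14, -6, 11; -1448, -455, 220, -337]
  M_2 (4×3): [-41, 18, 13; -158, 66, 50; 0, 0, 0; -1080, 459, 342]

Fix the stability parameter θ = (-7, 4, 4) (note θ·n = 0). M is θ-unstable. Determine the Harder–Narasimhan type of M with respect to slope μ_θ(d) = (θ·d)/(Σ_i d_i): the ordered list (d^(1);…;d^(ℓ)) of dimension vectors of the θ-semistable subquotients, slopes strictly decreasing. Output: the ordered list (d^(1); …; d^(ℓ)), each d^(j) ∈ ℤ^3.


Via rank(M_{q-1}∘⋯∘M_p): M ≅ I[1,1], I[1,2], I[1,3]^2, I[3,3]^2.
μ_θ-semistable layers: μ^(1)=4; μ^(2)=-7

((0, 3, 4); (4, 0, 0))


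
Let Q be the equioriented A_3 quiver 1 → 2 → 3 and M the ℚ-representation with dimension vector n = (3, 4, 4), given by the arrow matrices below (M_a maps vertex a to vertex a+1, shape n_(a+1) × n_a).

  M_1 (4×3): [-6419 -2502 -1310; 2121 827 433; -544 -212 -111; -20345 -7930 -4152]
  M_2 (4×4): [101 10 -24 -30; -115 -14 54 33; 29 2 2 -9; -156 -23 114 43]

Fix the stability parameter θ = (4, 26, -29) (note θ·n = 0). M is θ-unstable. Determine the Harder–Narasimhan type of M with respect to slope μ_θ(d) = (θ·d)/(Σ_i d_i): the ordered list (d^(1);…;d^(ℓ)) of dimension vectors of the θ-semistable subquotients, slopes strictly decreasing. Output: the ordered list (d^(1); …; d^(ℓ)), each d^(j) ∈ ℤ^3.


Barcode: M ≅ I[1,2], I[1,3]^2, I[2,3], I[3,3]. HN layers by μ_θ (5 steps, strictly decreasing):
  μ^(1)=26; μ^(2)=4; μ^(3)=1/3; μ^(4)=-3/2; μ^(5)=-29

((0, 1, 0); (1, 0, 0); (2, 2, 2); (0, 1, 1); (0, 0, 1))


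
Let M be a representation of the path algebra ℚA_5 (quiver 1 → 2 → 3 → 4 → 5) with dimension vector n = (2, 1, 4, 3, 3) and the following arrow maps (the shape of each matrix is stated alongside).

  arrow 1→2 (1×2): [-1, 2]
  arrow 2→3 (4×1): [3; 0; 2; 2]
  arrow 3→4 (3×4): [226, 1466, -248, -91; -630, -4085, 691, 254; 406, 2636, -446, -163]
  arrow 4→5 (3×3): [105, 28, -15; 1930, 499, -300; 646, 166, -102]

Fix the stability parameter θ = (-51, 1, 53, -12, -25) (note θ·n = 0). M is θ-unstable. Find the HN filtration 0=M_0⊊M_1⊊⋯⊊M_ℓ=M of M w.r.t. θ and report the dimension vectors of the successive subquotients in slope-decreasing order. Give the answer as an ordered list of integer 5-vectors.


Barcode: M ≅ I[1,1], I[1,3], I[3,3], I[3,5]^2, I[4,4], I[5,5]. HN layers by μ_θ (6 steps, strictly decreasing):
  μ^(1)=53; μ^(2)=16/3; μ^(3)=1; μ^(4)=-12; μ^(5)=-25; μ^(6)=-51

((0, 0, 2, 0, 0); (0, 0, 2, 2, 2); (0, 1, 0, 0, 0); (0, 0, 0, 1, 0); (0, 0, 0, 0, 1); (2, 0, 0, 0, 0))


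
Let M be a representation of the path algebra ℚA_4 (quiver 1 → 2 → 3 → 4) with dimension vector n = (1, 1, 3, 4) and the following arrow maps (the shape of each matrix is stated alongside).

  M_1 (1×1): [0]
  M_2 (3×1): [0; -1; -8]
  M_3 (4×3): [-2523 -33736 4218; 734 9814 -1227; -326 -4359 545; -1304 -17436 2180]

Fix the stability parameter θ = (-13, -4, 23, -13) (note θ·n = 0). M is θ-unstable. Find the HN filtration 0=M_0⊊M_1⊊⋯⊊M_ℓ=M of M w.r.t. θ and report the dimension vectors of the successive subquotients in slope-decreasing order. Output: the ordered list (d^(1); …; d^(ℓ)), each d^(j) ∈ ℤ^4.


Interval decomposition of M: I[1,1], I[2,4], I[3,4]^2, I[4,4].
HN type (ℓ=3): μ^(1)=5; μ^(2)=-4; μ^(3)=-13

((0, 0, 3, 3); (0, 1, 0, 0); (1, 0, 0, 1))


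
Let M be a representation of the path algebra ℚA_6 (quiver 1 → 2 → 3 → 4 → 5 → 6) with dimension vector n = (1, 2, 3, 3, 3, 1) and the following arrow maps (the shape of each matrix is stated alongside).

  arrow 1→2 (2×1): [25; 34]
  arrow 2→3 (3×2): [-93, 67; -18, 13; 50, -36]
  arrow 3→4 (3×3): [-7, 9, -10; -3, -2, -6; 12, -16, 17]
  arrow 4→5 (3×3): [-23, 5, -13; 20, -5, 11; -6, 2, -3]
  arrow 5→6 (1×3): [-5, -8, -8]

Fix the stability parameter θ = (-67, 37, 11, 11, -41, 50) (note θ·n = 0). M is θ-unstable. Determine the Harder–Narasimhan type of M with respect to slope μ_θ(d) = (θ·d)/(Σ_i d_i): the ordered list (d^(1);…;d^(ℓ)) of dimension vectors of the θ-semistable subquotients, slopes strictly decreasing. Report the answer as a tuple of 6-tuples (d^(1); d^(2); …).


Interval decomposition of M: I[1,6], I[2,5], I[3,5].
HN type (ℓ=4): μ^(1)=50; μ^(2)=9/2; μ^(3)=-19/3; μ^(4)=-67

((0, 0, 0, 0, 0, 1); (0, 2, 2, 2, 2, 0); (0, 0, 1, 1, 1, 0); (1, 0, 0, 0, 0, 0))


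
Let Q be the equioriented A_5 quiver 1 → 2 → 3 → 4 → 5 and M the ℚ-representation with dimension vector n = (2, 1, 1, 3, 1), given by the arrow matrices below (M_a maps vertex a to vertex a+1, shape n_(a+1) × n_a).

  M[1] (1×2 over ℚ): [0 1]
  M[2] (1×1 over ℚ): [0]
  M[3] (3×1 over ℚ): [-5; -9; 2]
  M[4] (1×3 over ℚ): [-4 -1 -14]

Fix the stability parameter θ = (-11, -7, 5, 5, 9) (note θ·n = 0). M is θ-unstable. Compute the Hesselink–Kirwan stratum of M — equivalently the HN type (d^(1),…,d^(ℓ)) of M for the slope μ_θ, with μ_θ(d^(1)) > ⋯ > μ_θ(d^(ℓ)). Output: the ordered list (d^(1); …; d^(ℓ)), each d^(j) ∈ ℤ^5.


Via rank(M_{q-1}∘⋯∘M_p): M ≅ I[1,1], I[1,2], I[3,5], I[4,4]^2.
μ_θ-semistable layers: μ^(1)=9; μ^(2)=5; μ^(3)=-7; μ^(4)=-11

((0, 0, 0, 0, 1); (0, 0, 1, 3, 0); (0, 1, 0, 0, 0); (2, 0, 0, 0, 0))


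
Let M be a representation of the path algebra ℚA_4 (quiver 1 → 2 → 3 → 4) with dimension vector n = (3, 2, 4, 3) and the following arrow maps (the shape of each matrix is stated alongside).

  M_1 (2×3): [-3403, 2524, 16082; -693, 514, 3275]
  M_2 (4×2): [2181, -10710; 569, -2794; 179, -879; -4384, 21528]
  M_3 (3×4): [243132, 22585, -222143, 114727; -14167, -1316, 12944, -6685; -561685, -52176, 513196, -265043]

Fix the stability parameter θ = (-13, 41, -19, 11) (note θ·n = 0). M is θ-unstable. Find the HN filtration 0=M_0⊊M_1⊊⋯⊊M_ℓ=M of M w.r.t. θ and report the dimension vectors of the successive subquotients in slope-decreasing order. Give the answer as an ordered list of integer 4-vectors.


Via rank(M_{q-1}∘⋯∘M_p): M ≅ I[1,1], I[1,4]^2, I[3,3]^2, I[4,4].
μ_θ-semistable layers: μ^(1)=11; μ^(2)=-13; μ^(3)=-19

((0, 2, 2, 3); (3, 0, 0, 0); (0, 0, 2, 0))


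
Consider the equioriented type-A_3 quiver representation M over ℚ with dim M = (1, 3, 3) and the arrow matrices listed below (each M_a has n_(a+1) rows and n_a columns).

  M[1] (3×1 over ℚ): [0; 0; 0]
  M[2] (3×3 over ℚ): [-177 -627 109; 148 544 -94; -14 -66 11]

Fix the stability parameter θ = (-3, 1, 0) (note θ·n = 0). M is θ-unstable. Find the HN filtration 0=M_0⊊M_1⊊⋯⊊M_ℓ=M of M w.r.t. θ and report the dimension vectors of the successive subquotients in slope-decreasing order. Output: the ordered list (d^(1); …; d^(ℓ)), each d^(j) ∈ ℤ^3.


Via rank(M_{q-1}∘⋯∘M_p): M ≅ I[1,1], I[2,3]^3.
μ_θ-semistable layers: μ^(1)=1/2; μ^(2)=-3

((0, 3, 3); (1, 0, 0))


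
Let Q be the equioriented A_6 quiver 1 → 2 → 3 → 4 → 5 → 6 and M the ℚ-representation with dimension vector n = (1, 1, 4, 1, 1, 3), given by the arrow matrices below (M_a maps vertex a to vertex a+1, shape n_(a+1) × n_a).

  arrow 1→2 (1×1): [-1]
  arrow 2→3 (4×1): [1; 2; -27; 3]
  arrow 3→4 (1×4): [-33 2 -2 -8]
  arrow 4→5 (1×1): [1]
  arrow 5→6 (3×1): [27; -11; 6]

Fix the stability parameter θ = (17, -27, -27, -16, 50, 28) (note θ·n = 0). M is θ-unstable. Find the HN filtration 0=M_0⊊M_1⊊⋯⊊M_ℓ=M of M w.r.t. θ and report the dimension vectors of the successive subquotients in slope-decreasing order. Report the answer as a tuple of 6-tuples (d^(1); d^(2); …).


Via rank(M_{q-1}∘⋯∘M_p): M ≅ I[1,6], I[3,3]^3, I[6,6]^2.
μ_θ-semistable layers: μ^(1)=39; μ^(2)=28; μ^(3)=-53/4; μ^(4)=-27

((0, 0, 0, 0, 1, 1); (0, 0, 0, 0, 0, 2); (1, 1, 1, 1, 0, 0); (0, 0, 3, 0, 0, 0))


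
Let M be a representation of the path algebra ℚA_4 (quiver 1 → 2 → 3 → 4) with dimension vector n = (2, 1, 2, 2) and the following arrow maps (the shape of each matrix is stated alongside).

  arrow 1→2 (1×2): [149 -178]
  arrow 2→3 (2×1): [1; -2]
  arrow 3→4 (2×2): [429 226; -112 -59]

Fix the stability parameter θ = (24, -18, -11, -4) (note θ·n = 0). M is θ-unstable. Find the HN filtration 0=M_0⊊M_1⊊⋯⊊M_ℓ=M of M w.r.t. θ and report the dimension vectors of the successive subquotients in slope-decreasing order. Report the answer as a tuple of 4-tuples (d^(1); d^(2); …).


Via rank(M_{q-1}∘⋯∘M_p): M ≅ I[1,1], I[1,4], I[3,4].
μ_θ-semistable layers: μ^(1)=24; μ^(2)=-9/4; μ^(3)=-4; μ^(4)=-11

((1, 0, 0, 0); (1, 1, 1, 1); (0, 0, 0, 1); (0, 0, 1, 0))


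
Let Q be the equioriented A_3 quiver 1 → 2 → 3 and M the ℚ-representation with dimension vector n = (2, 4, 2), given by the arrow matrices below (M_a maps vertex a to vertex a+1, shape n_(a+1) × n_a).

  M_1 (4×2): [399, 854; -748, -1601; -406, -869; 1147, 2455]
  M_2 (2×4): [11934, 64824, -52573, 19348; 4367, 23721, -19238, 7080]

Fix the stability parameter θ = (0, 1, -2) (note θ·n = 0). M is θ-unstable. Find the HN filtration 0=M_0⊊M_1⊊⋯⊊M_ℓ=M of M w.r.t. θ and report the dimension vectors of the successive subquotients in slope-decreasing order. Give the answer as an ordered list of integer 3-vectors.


Via rank(M_{q-1}∘⋯∘M_p): M ≅ I[1,3]^2, I[2,2]^2.
μ_θ-semistable layers: μ^(1)=1; μ^(2)=-1/3

((0, 2, 0); (2, 2, 2))


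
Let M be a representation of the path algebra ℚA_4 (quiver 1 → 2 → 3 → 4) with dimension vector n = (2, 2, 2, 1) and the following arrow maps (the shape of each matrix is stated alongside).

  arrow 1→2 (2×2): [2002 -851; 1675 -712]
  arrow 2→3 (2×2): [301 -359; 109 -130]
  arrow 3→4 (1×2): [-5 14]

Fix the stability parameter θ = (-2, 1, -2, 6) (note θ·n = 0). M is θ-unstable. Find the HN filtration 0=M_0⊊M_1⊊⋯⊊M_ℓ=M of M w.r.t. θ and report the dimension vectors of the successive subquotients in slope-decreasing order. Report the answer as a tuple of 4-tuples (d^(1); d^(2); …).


Barcode: M ≅ I[1,3], I[1,4]. HN layers by μ_θ (3 steps, strictly decreasing):
  μ^(1)=6; μ^(2)=-1/2; μ^(3)=-2

((0, 0, 0, 1); (0, 2, 2, 0); (2, 0, 0, 0))


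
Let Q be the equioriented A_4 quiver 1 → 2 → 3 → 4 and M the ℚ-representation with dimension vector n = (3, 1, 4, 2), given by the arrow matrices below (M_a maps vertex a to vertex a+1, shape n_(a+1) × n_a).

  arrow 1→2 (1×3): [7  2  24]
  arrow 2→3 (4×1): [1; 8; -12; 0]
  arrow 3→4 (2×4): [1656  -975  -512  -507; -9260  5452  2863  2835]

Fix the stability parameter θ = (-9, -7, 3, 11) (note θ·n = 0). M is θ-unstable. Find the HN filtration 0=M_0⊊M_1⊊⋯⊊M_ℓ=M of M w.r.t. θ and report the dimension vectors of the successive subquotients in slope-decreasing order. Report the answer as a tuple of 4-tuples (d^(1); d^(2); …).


Via rank(M_{q-1}∘⋯∘M_p): M ≅ I[1,1]^2, I[1,3], I[3,3], I[3,4]^2.
μ_θ-semistable layers: μ^(1)=11; μ^(2)=3; μ^(3)=-7; μ^(4)=-9

((0, 0, 0, 2); (0, 0, 4, 0); (0, 1, 0, 0); (3, 0, 0, 0))


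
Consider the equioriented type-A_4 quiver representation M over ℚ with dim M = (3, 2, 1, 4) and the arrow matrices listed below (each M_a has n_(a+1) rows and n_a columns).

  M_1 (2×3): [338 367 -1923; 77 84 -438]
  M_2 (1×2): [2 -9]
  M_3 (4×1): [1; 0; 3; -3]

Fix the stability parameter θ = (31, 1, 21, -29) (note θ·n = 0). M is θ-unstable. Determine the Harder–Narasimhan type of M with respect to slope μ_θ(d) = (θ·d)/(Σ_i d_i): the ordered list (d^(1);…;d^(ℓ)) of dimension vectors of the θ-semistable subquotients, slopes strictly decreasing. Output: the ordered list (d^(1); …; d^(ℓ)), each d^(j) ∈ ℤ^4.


Barcode: M ≅ I[1,1], I[1,2], I[1,4], I[4,4]^3. HN layers by μ_θ (4 steps, strictly decreasing):
  μ^(1)=31; μ^(2)=16; μ^(3)=6; μ^(4)=-29

((1, 0, 0, 0); (1, 1, 0, 0); (1, 1, 1, 1); (0, 0, 0, 3))


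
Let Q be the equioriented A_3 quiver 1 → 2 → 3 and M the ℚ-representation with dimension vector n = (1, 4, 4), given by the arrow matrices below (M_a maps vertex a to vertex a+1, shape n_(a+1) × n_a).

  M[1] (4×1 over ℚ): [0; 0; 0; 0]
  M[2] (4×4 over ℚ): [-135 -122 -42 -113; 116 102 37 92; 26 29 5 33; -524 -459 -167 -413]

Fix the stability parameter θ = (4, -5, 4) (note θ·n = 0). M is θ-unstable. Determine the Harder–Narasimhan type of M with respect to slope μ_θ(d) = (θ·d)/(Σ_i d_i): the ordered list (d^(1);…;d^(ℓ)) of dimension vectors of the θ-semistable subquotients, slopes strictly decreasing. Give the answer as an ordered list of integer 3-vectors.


Via rank(M_{q-1}∘⋯∘M_p): M ≅ I[1,1], I[2,3]^4.
μ_θ-semistable layers: μ^(1)=4; μ^(2)=-5

((1, 0, 4); (0, 4, 0))


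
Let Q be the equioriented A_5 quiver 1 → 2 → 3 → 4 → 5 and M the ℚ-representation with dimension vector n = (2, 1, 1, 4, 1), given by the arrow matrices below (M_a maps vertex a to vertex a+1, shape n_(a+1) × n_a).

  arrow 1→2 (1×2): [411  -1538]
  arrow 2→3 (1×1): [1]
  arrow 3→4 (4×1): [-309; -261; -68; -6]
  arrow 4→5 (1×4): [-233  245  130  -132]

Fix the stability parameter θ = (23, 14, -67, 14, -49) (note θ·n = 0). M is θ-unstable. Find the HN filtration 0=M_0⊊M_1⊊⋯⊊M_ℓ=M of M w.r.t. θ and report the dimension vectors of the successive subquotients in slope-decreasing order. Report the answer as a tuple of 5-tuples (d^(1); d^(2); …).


Interval decomposition of M: I[1,1], I[1,5], I[4,4]^3.
HN type (ℓ=3): μ^(1)=23; μ^(2)=14; μ^(3)=-13

((1, 0, 0, 0, 0); (0, 0, 0, 3, 0); (1, 1, 1, 1, 1))


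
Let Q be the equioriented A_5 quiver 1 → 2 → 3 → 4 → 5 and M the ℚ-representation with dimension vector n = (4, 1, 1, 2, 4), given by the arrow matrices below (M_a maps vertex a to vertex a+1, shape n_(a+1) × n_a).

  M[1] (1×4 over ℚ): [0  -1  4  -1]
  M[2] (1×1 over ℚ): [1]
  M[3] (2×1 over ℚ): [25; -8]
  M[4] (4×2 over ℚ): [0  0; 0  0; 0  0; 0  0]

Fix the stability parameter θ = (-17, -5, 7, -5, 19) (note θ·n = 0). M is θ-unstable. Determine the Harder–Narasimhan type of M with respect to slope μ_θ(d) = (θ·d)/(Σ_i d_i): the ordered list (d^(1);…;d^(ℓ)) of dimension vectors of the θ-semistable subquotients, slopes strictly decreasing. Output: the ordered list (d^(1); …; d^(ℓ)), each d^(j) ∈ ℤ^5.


Via rank(M_{q-1}∘⋯∘M_p): M ≅ I[1,1]^3, I[1,4], I[4,4], I[5,5]^4.
μ_θ-semistable layers: μ^(1)=19; μ^(2)=1; μ^(3)=-5; μ^(4)=-17

((0, 0, 0, 0, 4); (0, 0, 1, 1, 0); (0, 1, 0, 1, 0); (4, 0, 0, 0, 0))


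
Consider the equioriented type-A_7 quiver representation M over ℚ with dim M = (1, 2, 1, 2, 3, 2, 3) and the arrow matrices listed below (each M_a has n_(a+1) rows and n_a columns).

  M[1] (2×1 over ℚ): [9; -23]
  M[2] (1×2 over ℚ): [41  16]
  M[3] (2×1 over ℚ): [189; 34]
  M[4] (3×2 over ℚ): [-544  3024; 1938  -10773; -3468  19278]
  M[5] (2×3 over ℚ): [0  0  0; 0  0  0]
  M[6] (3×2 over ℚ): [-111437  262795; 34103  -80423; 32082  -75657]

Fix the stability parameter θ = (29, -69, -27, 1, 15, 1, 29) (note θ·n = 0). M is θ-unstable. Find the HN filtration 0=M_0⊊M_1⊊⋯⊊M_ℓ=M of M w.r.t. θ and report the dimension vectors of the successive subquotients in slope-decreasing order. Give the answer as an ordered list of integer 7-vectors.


Via rank(M_{q-1}∘⋯∘M_p): M ≅ I[1,4], I[2,2], I[4,5], I[5,5]^2, I[6,7]^2, I[7,7].
μ_θ-semistable layers: μ^(1)=29; μ^(2)=15; μ^(3)=1; μ^(4)=-67/3; μ^(5)=-69

((0, 0, 0, 0, 0, 0, 3); (0, 0, 0, 0, 3, 0, 0); (0, 0, 0, 2, 0, 2, 0); (1, 1, 1, 0, 0, 0, 0); (0, 1, 0, 0, 0, 0, 0))


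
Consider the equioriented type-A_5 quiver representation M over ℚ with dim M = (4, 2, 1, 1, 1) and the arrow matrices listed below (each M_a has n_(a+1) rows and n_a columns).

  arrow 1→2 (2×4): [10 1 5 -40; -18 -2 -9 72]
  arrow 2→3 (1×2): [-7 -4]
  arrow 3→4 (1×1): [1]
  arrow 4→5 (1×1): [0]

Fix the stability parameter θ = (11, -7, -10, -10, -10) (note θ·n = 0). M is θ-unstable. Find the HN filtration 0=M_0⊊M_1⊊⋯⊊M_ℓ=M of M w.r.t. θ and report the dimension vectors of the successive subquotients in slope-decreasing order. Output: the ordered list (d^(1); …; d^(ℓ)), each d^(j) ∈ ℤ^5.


Via rank(M_{q-1}∘⋯∘M_p): M ≅ I[1,1]^2, I[1,2], I[1,4], I[5,5].
μ_θ-semistable layers: μ^(1)=11; μ^(2)=2; μ^(3)=-4; μ^(4)=-10

((2, 0, 0, 0, 0); (1, 1, 0, 0, 0); (1, 1, 1, 1, 0); (0, 0, 0, 0, 1))


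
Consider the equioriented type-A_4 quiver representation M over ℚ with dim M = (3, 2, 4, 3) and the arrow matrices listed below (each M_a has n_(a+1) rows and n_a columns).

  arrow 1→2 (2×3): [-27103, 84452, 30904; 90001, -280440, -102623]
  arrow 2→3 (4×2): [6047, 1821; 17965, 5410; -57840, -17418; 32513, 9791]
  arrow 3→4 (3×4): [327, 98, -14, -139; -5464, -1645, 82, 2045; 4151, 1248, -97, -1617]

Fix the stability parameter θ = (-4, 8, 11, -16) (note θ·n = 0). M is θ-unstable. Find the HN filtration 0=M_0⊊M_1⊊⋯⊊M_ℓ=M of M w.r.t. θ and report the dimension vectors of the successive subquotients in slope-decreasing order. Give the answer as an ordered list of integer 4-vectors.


Via rank(M_{q-1}∘⋯∘M_p): M ≅ I[1,1], I[1,3], I[1,4], I[3,4]^2.
μ_θ-semistable layers: μ^(1)=11; μ^(2)=8; μ^(3)=1; μ^(4)=-5/2; μ^(5)=-4

((0, 0, 1, 0); (0, 1, 0, 0); (0, 1, 1, 1); (0, 0, 2, 2); (3, 0, 0, 0))


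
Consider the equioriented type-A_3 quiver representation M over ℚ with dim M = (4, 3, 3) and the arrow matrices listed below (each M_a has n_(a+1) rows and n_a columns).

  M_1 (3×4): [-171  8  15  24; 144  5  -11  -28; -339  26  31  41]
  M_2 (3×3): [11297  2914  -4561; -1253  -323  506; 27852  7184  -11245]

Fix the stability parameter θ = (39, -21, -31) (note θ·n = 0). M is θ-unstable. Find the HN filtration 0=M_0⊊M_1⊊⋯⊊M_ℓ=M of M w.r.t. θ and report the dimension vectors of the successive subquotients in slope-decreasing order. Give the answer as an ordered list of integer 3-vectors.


Barcode: M ≅ I[1,1], I[1,3]^3. HN layers by μ_θ (2 steps, strictly decreasing):
  μ^(1)=39; μ^(2)=-13/3

((1, 0, 0); (3, 3, 3))


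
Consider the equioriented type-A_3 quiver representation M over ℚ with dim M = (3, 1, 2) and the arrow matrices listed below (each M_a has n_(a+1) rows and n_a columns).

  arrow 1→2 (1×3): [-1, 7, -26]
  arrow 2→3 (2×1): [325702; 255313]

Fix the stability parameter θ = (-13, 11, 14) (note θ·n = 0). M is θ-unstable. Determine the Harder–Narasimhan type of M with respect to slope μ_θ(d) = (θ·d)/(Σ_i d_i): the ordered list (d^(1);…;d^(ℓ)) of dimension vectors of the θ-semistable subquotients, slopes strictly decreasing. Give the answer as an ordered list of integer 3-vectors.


Barcode: M ≅ I[1,1]^2, I[1,3], I[3,3]. HN layers by μ_θ (3 steps, strictly decreasing):
  μ^(1)=14; μ^(2)=11; μ^(3)=-13

((0, 0, 2); (0, 1, 0); (3, 0, 0))


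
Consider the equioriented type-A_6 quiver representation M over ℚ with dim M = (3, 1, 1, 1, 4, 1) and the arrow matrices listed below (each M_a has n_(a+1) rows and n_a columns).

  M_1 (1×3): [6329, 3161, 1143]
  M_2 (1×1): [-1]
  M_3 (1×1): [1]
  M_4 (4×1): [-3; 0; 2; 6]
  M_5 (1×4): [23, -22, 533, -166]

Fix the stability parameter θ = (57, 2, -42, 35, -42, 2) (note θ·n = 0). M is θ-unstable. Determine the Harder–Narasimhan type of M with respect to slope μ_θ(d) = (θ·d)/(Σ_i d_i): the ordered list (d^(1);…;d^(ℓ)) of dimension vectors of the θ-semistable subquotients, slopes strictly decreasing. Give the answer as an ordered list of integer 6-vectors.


Interval decomposition of M: I[1,1]^2, I[1,6], I[5,5]^3.
HN type (ℓ=3): μ^(1)=57; μ^(2)=2; μ^(3)=-42

((2, 0, 0, 0, 0, 0); (1, 1, 1, 1, 1, 1); (0, 0, 0, 0, 3, 0))


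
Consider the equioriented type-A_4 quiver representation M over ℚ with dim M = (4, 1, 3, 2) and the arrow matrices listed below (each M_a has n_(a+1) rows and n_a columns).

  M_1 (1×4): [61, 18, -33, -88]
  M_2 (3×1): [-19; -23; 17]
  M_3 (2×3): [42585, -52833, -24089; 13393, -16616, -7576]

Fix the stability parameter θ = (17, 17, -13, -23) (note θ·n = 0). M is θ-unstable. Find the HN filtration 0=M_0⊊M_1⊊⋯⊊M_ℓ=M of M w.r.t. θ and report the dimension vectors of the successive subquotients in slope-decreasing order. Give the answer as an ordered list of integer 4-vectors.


Barcode: M ≅ I[1,1]^3, I[1,4], I[3,3], I[3,4]. HN layers by μ_θ (4 steps, strictly decreasing):
  μ^(1)=17; μ^(2)=-1/2; μ^(3)=-13; μ^(4)=-18

((3, 0, 0, 0); (1, 1, 1, 1); (0, 0, 1, 0); (0, 0, 1, 1))


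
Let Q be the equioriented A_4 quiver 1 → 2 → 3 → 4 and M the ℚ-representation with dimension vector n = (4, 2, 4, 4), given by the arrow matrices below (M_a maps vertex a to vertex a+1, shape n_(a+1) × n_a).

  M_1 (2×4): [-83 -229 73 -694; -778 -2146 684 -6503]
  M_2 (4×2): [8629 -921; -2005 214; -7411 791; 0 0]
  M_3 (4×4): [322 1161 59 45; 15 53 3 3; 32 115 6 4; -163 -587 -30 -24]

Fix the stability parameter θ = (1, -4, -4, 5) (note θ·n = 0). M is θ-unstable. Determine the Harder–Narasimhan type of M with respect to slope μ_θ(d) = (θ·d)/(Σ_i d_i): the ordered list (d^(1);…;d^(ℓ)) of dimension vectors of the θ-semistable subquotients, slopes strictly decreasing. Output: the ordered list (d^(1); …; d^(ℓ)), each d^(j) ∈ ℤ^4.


Barcode: M ≅ I[1,1]^2, I[1,4]^2, I[3,4]^2. HN layers by μ_θ (4 steps, strictly decreasing):
  μ^(1)=5; μ^(2)=1; μ^(3)=-7/3; μ^(4)=-4

((0, 0, 0, 4); (2, 0, 0, 0); (2, 2, 2, 0); (0, 0, 2, 0))


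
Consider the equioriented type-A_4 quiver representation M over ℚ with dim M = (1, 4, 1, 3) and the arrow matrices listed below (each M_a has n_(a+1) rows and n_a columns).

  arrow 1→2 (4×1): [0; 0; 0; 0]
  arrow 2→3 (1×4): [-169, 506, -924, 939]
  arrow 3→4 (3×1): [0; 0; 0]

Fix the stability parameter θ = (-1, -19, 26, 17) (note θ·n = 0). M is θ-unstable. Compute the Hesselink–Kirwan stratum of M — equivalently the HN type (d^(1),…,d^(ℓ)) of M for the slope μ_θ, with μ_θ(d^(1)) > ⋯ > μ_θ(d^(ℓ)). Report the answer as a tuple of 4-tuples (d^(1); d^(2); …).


Via rank(M_{q-1}∘⋯∘M_p): M ≅ I[1,1], I[2,2]^3, I[2,3], I[4,4]^3.
μ_θ-semistable layers: μ^(1)=26; μ^(2)=17; μ^(3)=-1; μ^(4)=-19

((0, 0, 1, 0); (0, 0, 0, 3); (1, 0, 0, 0); (0, 4, 0, 0))


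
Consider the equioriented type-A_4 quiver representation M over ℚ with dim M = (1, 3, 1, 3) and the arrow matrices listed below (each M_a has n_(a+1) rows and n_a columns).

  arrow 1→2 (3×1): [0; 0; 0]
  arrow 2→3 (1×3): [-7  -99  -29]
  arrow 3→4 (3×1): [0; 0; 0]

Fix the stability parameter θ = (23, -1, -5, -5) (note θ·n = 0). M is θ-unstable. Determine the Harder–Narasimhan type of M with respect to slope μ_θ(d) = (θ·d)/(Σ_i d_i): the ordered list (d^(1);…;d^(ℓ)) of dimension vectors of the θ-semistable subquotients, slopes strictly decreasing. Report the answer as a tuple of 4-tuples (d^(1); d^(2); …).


Via rank(M_{q-1}∘⋯∘M_p): M ≅ I[1,1], I[2,2]^2, I[2,3], I[4,4]^3.
μ_θ-semistable layers: μ^(1)=23; μ^(2)=-1; μ^(3)=-3; μ^(4)=-5

((1, 0, 0, 0); (0, 2, 0, 0); (0, 1, 1, 0); (0, 0, 0, 3))


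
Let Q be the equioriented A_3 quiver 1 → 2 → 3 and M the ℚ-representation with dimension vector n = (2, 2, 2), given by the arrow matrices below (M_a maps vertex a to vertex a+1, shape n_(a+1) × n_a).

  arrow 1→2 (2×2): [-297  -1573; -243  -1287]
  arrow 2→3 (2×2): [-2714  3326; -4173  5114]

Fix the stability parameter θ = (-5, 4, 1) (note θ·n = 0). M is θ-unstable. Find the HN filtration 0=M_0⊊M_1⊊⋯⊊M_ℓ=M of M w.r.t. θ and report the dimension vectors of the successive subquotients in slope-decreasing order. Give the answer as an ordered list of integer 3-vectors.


Via rank(M_{q-1}∘⋯∘M_p): M ≅ I[1,1], I[1,3], I[2,3].
μ_θ-semistable layers: μ^(1)=5/2; μ^(2)=-5

((0, 2, 2); (2, 0, 0))


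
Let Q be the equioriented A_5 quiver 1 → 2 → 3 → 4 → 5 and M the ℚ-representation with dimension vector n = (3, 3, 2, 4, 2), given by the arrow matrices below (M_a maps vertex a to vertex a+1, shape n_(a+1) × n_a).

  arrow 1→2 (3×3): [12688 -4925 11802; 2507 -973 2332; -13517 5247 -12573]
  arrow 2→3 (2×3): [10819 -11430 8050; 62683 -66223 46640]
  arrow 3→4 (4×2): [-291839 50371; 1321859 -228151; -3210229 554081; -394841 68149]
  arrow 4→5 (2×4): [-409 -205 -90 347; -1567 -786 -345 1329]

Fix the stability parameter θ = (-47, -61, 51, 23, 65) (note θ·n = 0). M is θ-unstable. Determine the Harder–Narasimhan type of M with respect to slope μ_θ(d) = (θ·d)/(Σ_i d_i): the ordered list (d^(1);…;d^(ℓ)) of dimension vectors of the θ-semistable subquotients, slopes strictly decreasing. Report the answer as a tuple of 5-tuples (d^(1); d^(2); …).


Via rank(M_{q-1}∘⋯∘M_p): M ≅ I[1,2], I[1,3], I[1,5], I[4,4]^2, I[4,5].
μ_θ-semistable layers: μ^(1)=65; μ^(2)=51; μ^(3)=37; μ^(4)=23; μ^(5)=-54

((0, 0, 0, 0, 2); (0, 0, 1, 0, 0); (0, 0, 1, 1, 0); (0, 0, 0, 3, 0); (3, 3, 0, 0, 0))


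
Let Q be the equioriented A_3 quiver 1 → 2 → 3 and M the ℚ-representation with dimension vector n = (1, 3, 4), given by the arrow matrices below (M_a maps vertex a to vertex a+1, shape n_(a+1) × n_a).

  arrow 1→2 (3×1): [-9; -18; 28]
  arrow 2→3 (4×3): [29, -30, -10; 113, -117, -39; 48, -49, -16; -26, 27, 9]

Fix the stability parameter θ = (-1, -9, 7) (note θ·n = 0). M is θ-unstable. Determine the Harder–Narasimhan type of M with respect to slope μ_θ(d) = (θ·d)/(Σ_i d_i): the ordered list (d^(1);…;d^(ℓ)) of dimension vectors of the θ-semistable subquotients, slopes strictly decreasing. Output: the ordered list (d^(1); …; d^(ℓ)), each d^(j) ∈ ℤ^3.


Barcode: M ≅ I[1,3], I[2,3]^2, I[3,3]. HN layers by μ_θ (3 steps, strictly decreasing):
  μ^(1)=7; μ^(2)=-5; μ^(3)=-9

((0, 0, 4); (1, 1, 0); (0, 2, 0))


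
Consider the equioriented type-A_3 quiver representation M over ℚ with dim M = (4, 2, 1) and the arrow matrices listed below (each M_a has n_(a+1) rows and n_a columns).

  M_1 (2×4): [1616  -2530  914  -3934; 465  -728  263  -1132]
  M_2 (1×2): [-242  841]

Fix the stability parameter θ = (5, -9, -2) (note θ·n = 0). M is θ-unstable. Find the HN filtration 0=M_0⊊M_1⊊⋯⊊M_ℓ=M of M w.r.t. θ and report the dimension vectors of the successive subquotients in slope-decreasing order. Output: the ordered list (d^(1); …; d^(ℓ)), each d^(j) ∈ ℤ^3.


Via rank(M_{q-1}∘⋯∘M_p): M ≅ I[1,1]^2, I[1,2], I[1,3].
μ_θ-semistable layers: μ^(1)=5; μ^(2)=-2

((2, 0, 0); (2, 2, 1))


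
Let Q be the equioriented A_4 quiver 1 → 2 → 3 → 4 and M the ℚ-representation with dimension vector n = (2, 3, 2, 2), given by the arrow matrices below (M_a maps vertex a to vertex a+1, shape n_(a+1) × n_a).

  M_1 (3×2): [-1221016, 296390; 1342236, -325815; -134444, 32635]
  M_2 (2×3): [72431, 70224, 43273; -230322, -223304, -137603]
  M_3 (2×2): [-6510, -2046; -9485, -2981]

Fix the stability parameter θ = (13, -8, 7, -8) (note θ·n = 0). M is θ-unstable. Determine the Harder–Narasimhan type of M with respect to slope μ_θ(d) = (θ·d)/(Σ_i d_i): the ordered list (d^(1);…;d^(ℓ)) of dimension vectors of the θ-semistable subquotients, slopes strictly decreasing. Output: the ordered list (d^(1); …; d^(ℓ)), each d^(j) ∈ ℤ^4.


Via rank(M_{q-1}∘⋯∘M_p): M ≅ I[1,1], I[1,3], I[2,2], I[2,4], I[4,4].
μ_θ-semistable layers: μ^(1)=13; μ^(2)=7; μ^(3)=5/2; μ^(4)=-1/2; μ^(5)=-8

((1, 0, 0, 0); (0, 0, 1, 0); (1, 1, 0, 0); (0, 0, 1, 1); (0, 2, 0, 1))


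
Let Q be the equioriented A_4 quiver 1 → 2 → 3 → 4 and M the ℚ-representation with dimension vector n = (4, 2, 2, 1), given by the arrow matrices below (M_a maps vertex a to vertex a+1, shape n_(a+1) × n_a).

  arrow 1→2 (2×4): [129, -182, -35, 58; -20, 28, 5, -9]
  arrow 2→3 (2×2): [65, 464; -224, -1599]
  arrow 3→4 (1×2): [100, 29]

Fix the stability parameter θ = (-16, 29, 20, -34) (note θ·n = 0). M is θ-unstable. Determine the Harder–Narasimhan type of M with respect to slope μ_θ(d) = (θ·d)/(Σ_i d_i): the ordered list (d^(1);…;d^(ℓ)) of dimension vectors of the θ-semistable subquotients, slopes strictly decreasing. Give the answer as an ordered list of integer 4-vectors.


Interval decomposition of M: I[1,1]^2, I[1,3], I[1,4].
HN type (ℓ=3): μ^(1)=49/2; μ^(2)=5; μ^(3)=-16

((0, 1, 1, 0); (0, 1, 1, 1); (4, 0, 0, 0))


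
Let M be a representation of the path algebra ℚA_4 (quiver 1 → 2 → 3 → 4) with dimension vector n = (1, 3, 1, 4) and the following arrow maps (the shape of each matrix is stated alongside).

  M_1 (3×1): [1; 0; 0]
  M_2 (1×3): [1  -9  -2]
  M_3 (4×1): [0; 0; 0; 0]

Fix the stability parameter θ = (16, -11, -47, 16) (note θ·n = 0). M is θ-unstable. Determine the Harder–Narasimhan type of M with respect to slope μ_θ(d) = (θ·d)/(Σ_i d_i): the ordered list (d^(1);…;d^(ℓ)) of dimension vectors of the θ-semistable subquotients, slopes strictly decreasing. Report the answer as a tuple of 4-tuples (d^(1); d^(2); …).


Barcode: M ≅ I[1,3], I[2,2]^2, I[4,4]^4. HN layers by μ_θ (3 steps, strictly decreasing):
  μ^(1)=16; μ^(2)=-11; μ^(3)=-14

((0, 0, 0, 4); (0, 2, 0, 0); (1, 1, 1, 0))


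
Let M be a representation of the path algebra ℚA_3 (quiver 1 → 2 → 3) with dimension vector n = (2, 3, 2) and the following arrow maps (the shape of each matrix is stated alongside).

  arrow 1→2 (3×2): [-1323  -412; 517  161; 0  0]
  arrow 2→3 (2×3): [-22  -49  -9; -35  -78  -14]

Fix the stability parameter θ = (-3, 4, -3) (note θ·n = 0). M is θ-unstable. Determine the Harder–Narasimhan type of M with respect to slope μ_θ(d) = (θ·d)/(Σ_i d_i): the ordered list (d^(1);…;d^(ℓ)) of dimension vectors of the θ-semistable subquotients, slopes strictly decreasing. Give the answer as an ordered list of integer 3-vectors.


Barcode: M ≅ I[1,3]^2, I[2,2]. HN layers by μ_θ (3 steps, strictly decreasing):
  μ^(1)=4; μ^(2)=1/2; μ^(3)=-3

((0, 1, 0); (0, 2, 2); (2, 0, 0))


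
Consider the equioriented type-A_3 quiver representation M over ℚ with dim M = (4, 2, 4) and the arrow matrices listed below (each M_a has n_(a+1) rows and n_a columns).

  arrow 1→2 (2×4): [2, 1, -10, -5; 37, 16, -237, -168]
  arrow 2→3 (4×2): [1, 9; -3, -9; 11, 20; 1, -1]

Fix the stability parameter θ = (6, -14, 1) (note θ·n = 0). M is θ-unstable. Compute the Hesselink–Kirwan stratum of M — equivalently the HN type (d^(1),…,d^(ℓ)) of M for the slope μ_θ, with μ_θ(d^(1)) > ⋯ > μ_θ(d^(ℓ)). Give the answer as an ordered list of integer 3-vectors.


Interval decomposition of M: I[1,1]^2, I[1,3]^2, I[3,3]^2.
HN type (ℓ=3): μ^(1)=6; μ^(2)=1; μ^(3)=-4

((2, 0, 0); (0, 0, 4); (2, 2, 0))


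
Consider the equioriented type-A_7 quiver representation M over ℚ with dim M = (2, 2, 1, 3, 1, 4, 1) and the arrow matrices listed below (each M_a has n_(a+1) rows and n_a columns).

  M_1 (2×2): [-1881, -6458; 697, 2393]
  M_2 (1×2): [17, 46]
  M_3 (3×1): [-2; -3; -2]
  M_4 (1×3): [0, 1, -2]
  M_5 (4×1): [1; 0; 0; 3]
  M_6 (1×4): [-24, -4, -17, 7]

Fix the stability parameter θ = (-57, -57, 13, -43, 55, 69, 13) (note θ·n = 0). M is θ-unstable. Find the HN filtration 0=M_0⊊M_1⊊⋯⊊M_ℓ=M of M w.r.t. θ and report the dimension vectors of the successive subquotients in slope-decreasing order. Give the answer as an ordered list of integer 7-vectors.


Via rank(M_{q-1}∘⋯∘M_p): M ≅ I[1,2], I[1,7], I[4,4]^2, I[6,6]^3.
μ_θ-semistable layers: μ^(1)=69; μ^(2)=137/3; μ^(3)=-15; μ^(4)=-43; μ^(5)=-57

((0, 0, 0, 0, 0, 3, 0); (0, 0, 0, 0, 1, 1, 1); (0, 0, 1, 1, 0, 0, 0); (0, 0, 0, 2, 0, 0, 0); (2, 2, 0, 0, 0, 0, 0))


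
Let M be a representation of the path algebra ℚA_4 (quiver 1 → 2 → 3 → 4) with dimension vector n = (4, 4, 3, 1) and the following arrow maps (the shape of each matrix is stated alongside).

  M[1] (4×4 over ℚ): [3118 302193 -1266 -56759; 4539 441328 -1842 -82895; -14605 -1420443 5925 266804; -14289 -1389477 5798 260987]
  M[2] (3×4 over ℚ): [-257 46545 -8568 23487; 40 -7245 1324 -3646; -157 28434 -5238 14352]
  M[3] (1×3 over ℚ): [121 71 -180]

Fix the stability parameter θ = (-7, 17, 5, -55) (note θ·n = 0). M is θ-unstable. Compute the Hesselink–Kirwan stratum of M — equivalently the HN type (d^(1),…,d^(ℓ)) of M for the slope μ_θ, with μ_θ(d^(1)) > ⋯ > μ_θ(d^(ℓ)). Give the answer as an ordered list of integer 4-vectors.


Interval decomposition of M: I[1,2], I[1,3]^2, I[1,4].
HN type (ℓ=4): μ^(1)=17; μ^(2)=11; μ^(3)=-7; μ^(4)=-10

((0, 1, 0, 0); (0, 2, 2, 0); (3, 0, 0, 0); (1, 1, 1, 1))


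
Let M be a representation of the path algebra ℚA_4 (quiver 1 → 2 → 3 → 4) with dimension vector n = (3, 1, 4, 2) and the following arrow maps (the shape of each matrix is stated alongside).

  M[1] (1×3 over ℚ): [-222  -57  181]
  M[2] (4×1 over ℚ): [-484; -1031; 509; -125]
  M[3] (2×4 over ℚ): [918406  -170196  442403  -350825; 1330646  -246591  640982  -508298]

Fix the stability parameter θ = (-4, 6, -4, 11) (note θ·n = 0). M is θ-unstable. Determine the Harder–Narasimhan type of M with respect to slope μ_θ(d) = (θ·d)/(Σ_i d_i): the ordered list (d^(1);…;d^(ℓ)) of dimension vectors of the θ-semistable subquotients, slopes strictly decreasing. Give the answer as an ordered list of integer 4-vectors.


Via rank(M_{q-1}∘⋯∘M_p): M ≅ I[1,1]^2, I[1,4], I[3,3]^2, I[3,4].
μ_θ-semistable layers: μ^(1)=11; μ^(2)=1; μ^(3)=-4

((0, 0, 0, 2); (0, 1, 1, 0); (3, 0, 3, 0))


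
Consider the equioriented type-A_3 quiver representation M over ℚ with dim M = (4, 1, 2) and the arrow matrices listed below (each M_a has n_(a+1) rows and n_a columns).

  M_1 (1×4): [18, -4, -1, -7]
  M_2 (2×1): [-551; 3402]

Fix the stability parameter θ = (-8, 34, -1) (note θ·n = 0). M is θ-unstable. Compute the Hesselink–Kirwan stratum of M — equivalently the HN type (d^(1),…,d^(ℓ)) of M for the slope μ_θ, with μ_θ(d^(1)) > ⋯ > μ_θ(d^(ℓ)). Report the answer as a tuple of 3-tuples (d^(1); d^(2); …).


Barcode: M ≅ I[1,1]^3, I[1,3], I[3,3]. HN layers by μ_θ (3 steps, strictly decreasing):
  μ^(1)=33/2; μ^(2)=-1; μ^(3)=-8

((0, 1, 1); (0, 0, 1); (4, 0, 0))


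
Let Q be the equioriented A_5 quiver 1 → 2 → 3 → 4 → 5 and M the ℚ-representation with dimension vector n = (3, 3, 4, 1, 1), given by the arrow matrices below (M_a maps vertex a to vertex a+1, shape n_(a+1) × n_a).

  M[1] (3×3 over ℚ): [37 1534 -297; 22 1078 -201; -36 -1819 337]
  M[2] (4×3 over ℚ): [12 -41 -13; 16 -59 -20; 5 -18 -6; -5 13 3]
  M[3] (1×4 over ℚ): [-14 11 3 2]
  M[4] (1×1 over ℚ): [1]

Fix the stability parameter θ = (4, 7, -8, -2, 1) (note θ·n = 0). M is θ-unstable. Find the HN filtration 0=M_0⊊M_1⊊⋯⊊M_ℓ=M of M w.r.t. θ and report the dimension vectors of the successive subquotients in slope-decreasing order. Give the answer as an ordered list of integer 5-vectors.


Via rank(M_{q-1}∘⋯∘M_p): M ≅ I[1,3]^2, I[1,5], I[3,3].
μ_θ-semistable layers: μ^(1)=1; μ^(2)=1/4; μ^(3)=-8

((2, 2, 2, 0, 1); (1, 1, 1, 1, 0); (0, 0, 1, 0, 0))


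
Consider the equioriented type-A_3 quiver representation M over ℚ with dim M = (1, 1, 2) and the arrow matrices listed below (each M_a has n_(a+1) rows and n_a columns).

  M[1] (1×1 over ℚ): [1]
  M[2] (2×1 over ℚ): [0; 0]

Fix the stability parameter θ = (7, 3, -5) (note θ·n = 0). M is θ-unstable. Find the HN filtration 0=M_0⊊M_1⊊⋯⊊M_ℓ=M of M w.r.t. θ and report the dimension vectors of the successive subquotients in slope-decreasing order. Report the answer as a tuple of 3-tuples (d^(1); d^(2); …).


Barcode: M ≅ I[1,2], I[3,3]^2. HN layers by μ_θ (2 steps, strictly decreasing):
  μ^(1)=5; μ^(2)=-5

((1, 1, 0); (0, 0, 2))


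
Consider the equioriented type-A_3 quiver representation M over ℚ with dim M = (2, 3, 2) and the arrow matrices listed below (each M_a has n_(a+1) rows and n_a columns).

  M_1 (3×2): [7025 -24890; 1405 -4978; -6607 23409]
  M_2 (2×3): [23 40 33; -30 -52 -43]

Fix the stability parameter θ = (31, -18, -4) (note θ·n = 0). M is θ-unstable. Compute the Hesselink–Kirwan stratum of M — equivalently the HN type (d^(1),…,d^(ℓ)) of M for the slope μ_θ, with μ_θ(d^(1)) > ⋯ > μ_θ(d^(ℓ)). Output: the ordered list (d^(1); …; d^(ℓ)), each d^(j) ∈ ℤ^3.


Barcode: M ≅ I[1,3]^2, I[2,2]. HN layers by μ_θ (2 steps, strictly decreasing):
  μ^(1)=3; μ^(2)=-18

((2, 2, 2); (0, 1, 0))


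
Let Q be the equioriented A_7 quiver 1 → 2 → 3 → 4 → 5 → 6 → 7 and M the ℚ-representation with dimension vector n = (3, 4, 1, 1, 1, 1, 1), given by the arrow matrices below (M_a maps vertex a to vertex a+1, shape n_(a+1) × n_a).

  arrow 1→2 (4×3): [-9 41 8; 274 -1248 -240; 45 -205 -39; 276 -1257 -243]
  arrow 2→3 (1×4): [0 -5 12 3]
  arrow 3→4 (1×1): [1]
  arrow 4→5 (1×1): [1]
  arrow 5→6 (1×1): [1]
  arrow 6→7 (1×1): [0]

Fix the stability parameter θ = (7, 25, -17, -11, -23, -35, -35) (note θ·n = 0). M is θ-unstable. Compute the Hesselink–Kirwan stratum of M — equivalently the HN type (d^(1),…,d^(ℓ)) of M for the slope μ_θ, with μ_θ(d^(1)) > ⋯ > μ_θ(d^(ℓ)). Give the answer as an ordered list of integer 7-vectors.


Interval decomposition of M: I[1,2]^2, I[1,6], I[2,2], I[7,7].
HN type (ℓ=4): μ^(1)=25; μ^(2)=7; μ^(3)=-9; μ^(4)=-35

((0, 3, 0, 0, 0, 0, 0); (2, 0, 0, 0, 0, 0, 0); (1, 1, 1, 1, 1, 1, 0); (0, 0, 0, 0, 0, 0, 1))
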